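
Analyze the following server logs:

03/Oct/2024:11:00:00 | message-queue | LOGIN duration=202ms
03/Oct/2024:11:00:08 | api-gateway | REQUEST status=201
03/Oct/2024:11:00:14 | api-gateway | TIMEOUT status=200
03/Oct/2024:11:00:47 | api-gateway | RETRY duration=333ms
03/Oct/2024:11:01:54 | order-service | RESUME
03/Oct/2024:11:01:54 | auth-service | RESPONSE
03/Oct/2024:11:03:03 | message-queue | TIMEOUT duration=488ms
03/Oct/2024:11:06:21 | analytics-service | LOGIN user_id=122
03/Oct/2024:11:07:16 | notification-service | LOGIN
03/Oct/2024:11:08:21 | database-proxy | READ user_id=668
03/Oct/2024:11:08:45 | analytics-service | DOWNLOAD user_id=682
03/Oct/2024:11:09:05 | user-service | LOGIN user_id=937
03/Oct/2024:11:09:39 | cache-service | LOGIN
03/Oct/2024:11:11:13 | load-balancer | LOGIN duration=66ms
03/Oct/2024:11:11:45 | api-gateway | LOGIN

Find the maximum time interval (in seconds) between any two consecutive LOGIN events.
381

To find the longest gap:

1. Extract all LOGIN events in chronological order
2. Calculate time differences between consecutive events
3. Find the maximum difference
4. Longest gap: 381 seconds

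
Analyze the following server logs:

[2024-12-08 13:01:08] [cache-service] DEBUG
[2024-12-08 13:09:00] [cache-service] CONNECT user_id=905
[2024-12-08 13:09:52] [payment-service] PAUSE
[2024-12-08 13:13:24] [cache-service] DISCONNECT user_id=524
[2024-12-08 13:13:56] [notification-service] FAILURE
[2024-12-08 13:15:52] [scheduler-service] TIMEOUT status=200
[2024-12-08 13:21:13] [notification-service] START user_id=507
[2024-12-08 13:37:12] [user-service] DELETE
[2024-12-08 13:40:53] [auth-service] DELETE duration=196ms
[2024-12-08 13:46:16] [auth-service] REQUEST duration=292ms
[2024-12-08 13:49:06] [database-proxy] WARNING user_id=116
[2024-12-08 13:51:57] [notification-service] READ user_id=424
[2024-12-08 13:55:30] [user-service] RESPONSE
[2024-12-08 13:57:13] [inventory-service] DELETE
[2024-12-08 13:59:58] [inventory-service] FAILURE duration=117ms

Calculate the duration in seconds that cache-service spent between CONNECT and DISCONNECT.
264

To calculate state duration:

1. Find CONNECT event for cache-service: 2024-12-08 13:09:00
2. Find DISCONNECT event for cache-service: 2024-12-08 13:13:24
3. Calculate duration: 2024-12-08 13:13:24 - 2024-12-08 13:09:00 = 264 seconds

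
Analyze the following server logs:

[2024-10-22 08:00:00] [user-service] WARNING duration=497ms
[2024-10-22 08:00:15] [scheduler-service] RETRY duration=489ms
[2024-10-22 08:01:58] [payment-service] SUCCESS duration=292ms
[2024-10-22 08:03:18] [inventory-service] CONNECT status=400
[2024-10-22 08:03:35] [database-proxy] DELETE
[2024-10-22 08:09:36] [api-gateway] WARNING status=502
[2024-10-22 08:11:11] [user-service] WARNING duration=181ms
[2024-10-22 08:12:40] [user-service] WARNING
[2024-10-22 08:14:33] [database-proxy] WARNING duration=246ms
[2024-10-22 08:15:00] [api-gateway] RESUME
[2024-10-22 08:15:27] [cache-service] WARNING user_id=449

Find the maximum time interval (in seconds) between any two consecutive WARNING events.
576

To find the longest gap:

1. Extract all WARNING events in chronological order
2. Calculate time differences between consecutive events
3. Find the maximum difference
4. Longest gap: 576 seconds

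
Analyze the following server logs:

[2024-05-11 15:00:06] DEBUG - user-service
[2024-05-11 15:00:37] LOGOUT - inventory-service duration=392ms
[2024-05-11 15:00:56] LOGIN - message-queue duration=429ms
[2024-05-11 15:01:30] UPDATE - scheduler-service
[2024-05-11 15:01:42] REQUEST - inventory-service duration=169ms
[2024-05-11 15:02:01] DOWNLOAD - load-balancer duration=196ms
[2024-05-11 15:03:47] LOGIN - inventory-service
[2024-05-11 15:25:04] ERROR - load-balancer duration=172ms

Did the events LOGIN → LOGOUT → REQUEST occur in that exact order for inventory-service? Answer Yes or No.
No

To verify sequence order:

1. Find all events in sequence LOGIN → LOGOUT → REQUEST for inventory-service
2. Extract their timestamps
3. Check if timestamps are in ascending order
4. Result: No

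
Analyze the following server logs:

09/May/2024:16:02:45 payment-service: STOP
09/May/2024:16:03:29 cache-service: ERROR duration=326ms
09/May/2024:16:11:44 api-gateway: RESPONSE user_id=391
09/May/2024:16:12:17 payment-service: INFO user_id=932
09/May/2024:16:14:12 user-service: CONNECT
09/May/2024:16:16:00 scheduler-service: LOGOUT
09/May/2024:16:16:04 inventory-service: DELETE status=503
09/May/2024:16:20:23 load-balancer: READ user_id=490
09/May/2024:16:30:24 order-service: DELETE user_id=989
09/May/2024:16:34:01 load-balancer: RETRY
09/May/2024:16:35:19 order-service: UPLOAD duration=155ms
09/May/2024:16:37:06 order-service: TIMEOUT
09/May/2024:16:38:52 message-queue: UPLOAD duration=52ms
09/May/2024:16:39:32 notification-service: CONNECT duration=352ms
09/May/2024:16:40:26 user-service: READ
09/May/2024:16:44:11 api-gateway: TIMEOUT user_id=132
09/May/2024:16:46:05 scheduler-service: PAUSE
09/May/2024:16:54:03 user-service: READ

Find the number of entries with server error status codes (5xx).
1

To find matching entries:

1. Pattern to match: server error status codes (5xx)
2. Scan each log entry for the pattern
3. Count matches: 1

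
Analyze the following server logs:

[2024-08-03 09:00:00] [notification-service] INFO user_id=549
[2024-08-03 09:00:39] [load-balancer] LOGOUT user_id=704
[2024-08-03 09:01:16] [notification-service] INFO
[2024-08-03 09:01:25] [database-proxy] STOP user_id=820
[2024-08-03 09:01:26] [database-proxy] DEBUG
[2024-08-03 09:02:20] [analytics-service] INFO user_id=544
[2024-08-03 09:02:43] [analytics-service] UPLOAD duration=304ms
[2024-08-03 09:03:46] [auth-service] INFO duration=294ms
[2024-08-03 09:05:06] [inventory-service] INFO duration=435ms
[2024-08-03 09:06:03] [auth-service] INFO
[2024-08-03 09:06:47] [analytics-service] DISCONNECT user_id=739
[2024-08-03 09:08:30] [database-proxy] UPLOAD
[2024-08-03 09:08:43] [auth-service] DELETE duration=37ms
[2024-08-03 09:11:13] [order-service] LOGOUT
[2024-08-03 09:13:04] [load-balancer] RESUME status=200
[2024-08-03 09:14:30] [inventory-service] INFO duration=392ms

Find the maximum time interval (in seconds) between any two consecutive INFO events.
507

To find the longest gap:

1. Extract all INFO events in chronological order
2. Calculate time differences between consecutive events
3. Find the maximum difference
4. Longest gap: 507 seconds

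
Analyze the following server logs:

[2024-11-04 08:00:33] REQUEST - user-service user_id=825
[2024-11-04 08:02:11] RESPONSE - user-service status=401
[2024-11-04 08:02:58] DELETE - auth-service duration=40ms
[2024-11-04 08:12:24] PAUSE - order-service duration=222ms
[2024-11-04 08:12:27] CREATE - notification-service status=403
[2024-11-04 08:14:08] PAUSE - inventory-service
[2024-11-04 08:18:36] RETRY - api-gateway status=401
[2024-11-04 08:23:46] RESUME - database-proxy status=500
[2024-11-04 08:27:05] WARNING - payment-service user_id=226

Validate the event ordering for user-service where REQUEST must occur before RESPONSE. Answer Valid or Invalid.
Valid

To validate ordering:

1. Required order: REQUEST → RESPONSE
2. Rule: REQUEST must occur before RESPONSE
3. Check actual order of events for user-service
4. Result: Valid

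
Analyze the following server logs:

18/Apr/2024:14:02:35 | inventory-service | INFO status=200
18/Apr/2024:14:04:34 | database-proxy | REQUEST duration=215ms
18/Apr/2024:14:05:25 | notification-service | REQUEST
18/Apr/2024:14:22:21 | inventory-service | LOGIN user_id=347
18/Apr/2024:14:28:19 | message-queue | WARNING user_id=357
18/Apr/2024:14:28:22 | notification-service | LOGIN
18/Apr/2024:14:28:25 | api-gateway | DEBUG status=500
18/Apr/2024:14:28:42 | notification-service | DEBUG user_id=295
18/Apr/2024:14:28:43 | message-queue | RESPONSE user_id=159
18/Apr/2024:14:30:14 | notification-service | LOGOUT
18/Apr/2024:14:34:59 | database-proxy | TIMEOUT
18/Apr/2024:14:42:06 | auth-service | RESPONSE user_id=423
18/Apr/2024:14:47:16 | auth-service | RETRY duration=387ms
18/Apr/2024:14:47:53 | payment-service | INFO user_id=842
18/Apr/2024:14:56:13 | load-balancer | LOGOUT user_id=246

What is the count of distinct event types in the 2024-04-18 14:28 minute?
4

To count unique event types:

1. Filter events in the minute starting at 2024-04-18 14:28
2. Extract event types from matching entries
3. Count unique types: 4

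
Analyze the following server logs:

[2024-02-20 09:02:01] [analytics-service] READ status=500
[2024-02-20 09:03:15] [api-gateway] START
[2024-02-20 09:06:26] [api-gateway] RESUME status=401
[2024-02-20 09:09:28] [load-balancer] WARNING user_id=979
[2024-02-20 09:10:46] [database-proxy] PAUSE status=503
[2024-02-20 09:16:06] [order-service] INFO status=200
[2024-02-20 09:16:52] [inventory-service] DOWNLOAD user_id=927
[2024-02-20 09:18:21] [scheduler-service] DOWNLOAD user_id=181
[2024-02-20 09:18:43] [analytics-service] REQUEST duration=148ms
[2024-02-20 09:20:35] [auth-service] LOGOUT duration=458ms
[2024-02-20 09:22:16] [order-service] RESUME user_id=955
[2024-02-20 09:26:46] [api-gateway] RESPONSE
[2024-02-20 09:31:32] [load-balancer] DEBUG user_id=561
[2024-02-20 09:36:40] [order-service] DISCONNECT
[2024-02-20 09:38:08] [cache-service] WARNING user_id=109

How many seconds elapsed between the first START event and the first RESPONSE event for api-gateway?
1411

To find the time between events:

1. Locate the first START event for api-gateway: 2024-02-20 09:03:15
2. Locate the first RESPONSE event for api-gateway: 2024-02-20 09:26:46
3. Calculate the difference: 2024-02-20 09:26:46 - 2024-02-20 09:03:15 = 1411 seconds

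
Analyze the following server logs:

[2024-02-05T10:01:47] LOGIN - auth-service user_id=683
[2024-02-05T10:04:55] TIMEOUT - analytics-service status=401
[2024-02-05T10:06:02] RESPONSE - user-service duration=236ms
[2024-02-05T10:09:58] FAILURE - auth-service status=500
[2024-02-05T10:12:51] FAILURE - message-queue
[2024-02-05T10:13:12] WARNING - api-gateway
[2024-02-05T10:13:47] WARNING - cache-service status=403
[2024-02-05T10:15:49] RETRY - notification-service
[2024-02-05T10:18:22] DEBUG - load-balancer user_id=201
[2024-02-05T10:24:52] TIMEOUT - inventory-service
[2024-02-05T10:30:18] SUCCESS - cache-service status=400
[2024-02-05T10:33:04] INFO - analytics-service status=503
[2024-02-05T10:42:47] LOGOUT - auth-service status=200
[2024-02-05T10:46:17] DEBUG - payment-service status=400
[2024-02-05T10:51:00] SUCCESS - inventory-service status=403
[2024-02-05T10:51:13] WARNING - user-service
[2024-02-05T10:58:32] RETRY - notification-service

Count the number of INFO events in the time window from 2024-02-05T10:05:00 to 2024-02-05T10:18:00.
0

To count events in the time window:

1. Window boundaries: 2024-02-05T10:05:00 to 2024-02-05T10:18:00
2. Filter for INFO events within this window
3. Count matching events: 0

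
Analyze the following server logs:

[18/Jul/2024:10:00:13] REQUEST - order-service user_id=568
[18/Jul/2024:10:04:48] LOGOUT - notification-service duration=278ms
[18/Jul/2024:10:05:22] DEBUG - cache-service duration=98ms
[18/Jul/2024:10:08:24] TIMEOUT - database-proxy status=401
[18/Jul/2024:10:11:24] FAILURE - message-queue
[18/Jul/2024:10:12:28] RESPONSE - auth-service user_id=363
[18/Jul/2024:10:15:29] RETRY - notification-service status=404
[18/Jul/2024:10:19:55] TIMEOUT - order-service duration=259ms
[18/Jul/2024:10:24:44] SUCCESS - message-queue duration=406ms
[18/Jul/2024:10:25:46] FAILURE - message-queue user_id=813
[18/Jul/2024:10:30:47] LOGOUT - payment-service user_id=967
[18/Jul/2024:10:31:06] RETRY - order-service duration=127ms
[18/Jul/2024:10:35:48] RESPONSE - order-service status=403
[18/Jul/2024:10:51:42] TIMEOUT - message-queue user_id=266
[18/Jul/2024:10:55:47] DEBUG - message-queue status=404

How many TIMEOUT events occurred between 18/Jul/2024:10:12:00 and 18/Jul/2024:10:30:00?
1

To count events in the time window:

1. Window boundaries: 18/Jul/2024:10:12:00 to 18/Jul/2024:10:30:00
2. Filter for TIMEOUT events within this window
3. Count matching events: 1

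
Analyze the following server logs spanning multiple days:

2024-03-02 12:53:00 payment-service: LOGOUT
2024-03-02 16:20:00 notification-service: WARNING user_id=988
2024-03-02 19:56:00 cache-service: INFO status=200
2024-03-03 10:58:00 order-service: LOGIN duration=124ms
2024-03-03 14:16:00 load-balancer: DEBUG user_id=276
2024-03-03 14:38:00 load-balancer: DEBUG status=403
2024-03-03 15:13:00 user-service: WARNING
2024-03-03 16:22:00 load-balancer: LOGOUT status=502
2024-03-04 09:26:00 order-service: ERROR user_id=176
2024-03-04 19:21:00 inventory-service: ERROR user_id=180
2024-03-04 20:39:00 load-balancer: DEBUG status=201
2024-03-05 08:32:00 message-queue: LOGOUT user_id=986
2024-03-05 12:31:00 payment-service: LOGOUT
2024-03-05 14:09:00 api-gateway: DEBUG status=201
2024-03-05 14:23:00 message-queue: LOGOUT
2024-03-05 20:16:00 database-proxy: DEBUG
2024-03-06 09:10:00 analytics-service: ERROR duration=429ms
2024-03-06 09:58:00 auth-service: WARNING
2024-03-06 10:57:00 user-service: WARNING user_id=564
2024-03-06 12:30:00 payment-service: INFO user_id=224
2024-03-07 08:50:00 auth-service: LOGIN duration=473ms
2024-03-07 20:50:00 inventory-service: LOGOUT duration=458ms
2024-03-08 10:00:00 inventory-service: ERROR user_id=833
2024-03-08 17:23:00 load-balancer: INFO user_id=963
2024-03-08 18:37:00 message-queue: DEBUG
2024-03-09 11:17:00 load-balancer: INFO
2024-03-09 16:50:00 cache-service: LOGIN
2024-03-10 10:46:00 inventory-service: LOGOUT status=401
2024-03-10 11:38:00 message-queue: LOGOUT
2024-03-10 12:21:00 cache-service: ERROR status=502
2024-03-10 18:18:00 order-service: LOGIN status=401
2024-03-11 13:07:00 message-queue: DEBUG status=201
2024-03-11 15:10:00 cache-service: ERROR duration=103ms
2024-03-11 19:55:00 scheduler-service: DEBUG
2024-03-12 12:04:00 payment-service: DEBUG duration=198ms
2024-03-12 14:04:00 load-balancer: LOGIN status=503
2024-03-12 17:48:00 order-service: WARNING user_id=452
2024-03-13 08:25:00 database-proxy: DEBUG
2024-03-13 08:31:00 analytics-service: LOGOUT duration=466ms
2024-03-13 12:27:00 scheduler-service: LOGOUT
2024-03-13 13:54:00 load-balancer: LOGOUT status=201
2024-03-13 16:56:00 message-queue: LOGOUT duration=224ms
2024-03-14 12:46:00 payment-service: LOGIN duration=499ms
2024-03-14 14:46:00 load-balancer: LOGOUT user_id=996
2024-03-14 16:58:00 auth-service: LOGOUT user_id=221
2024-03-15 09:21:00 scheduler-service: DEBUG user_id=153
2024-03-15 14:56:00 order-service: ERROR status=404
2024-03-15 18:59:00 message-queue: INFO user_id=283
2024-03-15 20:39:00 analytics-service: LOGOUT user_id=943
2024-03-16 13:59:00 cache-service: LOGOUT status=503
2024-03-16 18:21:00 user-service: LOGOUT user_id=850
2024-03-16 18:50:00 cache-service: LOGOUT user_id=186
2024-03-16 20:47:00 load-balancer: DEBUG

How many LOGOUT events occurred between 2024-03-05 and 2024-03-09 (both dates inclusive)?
4

To filter by date range:

1. Date range: 2024-03-05 through 2024-03-09, both dates inclusive
2. Filter for LOGOUT events whose date falls in this range
3. Count matching events: 4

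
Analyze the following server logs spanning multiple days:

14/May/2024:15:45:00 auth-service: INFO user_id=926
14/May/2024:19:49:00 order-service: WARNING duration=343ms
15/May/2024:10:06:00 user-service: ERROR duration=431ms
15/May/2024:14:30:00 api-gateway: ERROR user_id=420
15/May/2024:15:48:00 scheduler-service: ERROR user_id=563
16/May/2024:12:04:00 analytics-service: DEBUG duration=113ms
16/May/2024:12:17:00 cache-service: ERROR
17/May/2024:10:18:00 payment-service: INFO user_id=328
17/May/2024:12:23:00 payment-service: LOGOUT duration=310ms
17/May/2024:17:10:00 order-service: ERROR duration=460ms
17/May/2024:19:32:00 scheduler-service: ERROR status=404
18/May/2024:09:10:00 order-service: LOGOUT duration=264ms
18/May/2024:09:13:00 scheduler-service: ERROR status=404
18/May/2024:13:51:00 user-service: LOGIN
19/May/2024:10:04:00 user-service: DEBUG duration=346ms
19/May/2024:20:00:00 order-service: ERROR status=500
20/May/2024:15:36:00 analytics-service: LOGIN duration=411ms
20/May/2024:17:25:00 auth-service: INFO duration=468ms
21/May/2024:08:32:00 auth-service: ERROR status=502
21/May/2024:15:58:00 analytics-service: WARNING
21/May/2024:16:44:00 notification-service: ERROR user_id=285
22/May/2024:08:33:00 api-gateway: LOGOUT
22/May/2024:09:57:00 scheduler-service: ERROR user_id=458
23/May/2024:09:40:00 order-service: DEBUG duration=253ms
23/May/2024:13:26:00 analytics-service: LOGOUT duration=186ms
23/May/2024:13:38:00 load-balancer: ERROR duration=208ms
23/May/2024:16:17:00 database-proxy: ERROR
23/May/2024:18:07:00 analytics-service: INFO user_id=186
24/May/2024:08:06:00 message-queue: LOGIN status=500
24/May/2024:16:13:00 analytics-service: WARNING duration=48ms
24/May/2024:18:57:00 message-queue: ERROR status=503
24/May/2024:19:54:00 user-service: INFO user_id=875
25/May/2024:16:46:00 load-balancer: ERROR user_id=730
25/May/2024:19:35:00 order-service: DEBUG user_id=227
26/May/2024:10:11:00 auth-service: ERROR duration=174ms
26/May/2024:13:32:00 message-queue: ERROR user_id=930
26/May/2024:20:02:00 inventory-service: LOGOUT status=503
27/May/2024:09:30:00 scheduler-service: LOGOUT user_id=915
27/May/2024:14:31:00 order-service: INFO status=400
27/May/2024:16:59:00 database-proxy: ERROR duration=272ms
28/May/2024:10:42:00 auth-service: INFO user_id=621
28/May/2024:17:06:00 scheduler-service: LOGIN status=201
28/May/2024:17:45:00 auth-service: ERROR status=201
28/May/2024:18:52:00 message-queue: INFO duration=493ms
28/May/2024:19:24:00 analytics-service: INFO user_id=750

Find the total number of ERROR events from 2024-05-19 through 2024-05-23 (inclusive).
6

To filter by date range:

1. Date range: 2024-05-19 through 2024-05-23, both dates inclusive
2. Filter for ERROR events whose date falls in this range
3. Count matching events: 6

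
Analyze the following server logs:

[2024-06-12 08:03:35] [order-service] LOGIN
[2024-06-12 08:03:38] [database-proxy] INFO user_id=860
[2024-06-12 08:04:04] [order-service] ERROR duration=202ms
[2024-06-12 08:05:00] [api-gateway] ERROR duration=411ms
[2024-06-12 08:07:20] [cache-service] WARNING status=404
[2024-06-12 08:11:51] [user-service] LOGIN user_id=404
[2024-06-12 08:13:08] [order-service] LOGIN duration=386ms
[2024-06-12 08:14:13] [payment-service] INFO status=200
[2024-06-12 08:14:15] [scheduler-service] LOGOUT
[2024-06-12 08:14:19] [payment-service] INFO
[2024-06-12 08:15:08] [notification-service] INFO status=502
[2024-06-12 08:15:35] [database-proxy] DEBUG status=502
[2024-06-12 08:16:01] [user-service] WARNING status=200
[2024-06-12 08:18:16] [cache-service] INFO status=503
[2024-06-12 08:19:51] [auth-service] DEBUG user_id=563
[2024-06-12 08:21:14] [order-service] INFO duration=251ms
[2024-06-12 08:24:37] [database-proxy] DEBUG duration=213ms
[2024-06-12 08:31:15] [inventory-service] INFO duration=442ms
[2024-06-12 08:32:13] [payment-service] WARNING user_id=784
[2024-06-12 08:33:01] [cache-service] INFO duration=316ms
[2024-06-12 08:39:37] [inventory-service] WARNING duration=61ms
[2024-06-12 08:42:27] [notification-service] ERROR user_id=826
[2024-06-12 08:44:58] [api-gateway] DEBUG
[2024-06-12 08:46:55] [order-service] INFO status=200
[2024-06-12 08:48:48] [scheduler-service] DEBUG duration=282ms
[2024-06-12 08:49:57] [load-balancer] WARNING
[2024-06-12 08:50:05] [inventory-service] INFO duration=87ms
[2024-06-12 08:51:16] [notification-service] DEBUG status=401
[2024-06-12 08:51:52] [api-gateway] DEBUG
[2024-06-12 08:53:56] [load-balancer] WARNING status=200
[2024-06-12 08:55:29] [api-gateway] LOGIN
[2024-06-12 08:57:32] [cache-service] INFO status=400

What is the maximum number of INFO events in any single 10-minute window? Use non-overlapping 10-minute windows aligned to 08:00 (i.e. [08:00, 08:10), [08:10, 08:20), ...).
4

To find the burst window:

1. Divide the log period into non-overlapping 10-minute windows starting at 08:00
2. Count INFO events in each window
3. Find the window with maximum count
4. Maximum events in a window: 4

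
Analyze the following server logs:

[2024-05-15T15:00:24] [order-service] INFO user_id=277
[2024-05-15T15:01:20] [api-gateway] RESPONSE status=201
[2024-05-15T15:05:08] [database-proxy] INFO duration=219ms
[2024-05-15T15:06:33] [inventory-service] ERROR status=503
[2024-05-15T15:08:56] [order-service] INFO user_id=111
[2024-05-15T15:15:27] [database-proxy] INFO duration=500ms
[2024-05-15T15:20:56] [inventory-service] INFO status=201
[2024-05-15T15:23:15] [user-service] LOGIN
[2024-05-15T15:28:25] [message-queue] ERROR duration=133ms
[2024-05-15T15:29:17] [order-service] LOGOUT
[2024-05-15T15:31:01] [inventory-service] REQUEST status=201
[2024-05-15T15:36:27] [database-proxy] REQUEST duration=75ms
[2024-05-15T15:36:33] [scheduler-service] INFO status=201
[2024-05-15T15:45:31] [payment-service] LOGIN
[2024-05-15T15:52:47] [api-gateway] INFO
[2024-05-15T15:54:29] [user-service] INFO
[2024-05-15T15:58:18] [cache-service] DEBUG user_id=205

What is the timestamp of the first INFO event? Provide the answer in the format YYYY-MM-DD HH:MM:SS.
2024-05-15 15:00:24

To find the first event:

1. Filter for all INFO events
2. Sort by timestamp
3. Select the first one
4. Timestamp: 2024-05-15 15:00:24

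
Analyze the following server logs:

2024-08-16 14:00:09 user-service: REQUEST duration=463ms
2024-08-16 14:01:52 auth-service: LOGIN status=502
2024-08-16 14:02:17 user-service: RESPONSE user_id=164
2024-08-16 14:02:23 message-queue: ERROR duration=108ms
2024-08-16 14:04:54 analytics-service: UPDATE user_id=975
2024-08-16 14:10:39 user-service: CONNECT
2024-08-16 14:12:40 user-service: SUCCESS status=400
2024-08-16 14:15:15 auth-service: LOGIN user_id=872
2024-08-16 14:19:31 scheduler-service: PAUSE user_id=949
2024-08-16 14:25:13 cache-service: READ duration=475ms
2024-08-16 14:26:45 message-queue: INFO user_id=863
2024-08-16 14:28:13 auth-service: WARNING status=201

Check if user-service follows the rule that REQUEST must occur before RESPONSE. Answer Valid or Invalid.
Valid

To validate ordering:

1. Required order: REQUEST → RESPONSE
2. Rule: REQUEST must occur before RESPONSE
3. Check actual order of events for user-service
4. Result: Valid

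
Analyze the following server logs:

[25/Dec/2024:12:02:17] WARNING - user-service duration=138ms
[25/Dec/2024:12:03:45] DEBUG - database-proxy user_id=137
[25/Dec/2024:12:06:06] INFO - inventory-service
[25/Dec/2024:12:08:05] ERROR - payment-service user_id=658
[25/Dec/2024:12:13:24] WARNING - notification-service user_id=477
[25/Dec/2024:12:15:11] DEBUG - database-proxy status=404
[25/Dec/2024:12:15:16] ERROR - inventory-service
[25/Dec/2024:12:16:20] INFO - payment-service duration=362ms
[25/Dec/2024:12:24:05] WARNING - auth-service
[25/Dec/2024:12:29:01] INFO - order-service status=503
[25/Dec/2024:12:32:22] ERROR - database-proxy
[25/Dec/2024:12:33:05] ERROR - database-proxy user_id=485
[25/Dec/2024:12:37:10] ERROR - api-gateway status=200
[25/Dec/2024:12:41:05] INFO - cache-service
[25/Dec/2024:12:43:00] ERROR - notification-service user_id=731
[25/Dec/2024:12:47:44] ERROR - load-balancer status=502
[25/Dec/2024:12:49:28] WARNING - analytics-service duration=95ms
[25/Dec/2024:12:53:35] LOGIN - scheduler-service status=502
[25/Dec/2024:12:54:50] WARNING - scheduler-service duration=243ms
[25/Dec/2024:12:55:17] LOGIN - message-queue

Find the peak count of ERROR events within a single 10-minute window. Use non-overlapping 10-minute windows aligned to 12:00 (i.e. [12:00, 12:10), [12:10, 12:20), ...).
3

To find the burst window:

1. Divide the log period into non-overlapping 10-minute windows starting at 12:00
2. Count ERROR events in each window
3. Find the window with maximum count
4. Maximum events in a window: 3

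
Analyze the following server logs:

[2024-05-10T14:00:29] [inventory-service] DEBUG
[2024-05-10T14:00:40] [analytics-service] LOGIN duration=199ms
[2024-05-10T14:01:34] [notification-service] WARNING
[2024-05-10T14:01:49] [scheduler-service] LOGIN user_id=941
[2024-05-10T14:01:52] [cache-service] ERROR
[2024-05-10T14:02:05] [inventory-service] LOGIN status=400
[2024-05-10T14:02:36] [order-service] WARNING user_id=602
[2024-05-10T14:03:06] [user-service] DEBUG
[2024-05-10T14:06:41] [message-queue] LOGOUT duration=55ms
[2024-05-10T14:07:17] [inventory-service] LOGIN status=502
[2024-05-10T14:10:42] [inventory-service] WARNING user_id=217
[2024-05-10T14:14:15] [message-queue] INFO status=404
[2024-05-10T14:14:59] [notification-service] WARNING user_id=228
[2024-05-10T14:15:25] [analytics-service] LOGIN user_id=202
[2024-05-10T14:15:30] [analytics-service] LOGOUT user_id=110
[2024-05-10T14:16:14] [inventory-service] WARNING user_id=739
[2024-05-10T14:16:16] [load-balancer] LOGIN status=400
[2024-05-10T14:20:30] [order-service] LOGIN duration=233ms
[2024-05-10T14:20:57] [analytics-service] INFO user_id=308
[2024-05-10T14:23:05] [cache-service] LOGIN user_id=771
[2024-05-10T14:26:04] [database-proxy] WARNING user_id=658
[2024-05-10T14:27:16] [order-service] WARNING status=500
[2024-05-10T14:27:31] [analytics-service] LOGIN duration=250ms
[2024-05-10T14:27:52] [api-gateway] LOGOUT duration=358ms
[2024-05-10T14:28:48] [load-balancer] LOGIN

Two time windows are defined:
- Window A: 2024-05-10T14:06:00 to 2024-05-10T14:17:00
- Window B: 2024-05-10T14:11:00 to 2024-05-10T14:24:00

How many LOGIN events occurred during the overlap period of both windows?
2

To find overlap events:

1. Window A: 2024-05-10T14:06:00 to 2024-05-10T14:17:00
2. Window B: 2024-05-10T14:11:00 to 2024-05-10T14:24:00
3. Overlap period: 2024-05-10T14:11:00 to 2024-05-10T14:17:00
4. Count LOGIN events in overlap: 2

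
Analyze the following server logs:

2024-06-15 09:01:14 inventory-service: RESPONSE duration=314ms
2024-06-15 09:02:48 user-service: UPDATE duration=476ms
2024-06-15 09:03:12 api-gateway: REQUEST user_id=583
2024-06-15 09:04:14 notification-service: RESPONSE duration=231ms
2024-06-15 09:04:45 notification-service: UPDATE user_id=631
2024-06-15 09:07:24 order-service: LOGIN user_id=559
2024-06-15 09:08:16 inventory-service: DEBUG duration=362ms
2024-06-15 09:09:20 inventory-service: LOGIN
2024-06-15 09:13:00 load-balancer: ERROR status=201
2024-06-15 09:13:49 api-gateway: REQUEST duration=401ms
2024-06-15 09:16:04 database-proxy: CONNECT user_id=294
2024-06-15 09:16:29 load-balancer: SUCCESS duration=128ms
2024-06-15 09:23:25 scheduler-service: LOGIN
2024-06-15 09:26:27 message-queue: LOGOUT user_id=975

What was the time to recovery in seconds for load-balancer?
209

To calculate recovery time:

1. Find ERROR event for load-balancer: 2024-06-15 09:13:00
2. Find next SUCCESS event for load-balancer: 2024-06-15 09:16:29
3. Recovery time: 2024-06-15 09:16:29 - 2024-06-15 09:13:00 = 209 seconds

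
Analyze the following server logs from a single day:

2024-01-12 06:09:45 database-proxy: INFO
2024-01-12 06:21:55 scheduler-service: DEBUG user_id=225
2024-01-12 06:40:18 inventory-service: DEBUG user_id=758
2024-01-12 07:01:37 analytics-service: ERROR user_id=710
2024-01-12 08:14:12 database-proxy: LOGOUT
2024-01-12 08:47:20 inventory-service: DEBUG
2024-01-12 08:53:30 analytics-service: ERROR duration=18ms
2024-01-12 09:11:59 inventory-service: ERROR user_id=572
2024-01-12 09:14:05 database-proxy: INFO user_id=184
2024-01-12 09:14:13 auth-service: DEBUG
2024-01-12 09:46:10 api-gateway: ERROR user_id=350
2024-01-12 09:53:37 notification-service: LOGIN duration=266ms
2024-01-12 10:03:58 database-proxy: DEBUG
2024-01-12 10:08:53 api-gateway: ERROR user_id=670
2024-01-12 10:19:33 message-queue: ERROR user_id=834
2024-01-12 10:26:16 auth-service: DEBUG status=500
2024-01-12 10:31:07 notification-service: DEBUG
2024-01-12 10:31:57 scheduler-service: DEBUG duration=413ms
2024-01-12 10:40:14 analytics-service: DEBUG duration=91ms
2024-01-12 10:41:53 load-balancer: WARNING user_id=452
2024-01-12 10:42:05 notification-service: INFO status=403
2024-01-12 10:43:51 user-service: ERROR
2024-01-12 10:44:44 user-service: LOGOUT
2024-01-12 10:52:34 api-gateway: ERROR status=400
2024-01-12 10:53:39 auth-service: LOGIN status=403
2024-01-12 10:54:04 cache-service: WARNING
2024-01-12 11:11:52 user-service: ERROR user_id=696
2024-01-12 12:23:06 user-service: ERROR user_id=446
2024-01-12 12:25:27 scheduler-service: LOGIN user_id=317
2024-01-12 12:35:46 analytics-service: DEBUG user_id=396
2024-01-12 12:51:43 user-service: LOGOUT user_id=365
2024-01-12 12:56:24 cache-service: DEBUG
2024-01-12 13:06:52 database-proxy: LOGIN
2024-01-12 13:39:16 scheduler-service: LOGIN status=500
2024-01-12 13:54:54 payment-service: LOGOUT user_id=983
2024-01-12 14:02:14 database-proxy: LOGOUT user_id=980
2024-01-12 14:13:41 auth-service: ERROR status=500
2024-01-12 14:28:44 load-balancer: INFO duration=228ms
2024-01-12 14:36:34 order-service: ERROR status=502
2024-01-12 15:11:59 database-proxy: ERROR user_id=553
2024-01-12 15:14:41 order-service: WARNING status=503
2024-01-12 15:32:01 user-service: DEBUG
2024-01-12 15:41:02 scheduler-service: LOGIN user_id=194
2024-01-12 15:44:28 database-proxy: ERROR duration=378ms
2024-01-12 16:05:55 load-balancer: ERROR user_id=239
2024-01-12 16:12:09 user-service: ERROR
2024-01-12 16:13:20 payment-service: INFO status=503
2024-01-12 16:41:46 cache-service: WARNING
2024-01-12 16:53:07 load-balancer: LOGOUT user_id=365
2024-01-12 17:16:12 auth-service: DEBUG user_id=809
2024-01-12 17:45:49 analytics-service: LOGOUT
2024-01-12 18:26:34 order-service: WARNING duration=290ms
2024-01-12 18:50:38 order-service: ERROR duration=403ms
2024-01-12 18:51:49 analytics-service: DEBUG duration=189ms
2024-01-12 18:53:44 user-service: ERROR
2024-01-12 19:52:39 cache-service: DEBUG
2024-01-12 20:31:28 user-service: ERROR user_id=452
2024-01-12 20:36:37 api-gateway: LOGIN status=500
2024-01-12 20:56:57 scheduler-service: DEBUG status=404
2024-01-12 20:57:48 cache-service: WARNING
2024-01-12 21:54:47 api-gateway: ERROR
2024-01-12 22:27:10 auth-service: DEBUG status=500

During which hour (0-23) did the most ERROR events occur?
10

To find the peak hour:

1. Group all ERROR events by hour
2. Count events in each hour
3. Find hour with maximum count
4. Peak hour: 10 (with 4 events)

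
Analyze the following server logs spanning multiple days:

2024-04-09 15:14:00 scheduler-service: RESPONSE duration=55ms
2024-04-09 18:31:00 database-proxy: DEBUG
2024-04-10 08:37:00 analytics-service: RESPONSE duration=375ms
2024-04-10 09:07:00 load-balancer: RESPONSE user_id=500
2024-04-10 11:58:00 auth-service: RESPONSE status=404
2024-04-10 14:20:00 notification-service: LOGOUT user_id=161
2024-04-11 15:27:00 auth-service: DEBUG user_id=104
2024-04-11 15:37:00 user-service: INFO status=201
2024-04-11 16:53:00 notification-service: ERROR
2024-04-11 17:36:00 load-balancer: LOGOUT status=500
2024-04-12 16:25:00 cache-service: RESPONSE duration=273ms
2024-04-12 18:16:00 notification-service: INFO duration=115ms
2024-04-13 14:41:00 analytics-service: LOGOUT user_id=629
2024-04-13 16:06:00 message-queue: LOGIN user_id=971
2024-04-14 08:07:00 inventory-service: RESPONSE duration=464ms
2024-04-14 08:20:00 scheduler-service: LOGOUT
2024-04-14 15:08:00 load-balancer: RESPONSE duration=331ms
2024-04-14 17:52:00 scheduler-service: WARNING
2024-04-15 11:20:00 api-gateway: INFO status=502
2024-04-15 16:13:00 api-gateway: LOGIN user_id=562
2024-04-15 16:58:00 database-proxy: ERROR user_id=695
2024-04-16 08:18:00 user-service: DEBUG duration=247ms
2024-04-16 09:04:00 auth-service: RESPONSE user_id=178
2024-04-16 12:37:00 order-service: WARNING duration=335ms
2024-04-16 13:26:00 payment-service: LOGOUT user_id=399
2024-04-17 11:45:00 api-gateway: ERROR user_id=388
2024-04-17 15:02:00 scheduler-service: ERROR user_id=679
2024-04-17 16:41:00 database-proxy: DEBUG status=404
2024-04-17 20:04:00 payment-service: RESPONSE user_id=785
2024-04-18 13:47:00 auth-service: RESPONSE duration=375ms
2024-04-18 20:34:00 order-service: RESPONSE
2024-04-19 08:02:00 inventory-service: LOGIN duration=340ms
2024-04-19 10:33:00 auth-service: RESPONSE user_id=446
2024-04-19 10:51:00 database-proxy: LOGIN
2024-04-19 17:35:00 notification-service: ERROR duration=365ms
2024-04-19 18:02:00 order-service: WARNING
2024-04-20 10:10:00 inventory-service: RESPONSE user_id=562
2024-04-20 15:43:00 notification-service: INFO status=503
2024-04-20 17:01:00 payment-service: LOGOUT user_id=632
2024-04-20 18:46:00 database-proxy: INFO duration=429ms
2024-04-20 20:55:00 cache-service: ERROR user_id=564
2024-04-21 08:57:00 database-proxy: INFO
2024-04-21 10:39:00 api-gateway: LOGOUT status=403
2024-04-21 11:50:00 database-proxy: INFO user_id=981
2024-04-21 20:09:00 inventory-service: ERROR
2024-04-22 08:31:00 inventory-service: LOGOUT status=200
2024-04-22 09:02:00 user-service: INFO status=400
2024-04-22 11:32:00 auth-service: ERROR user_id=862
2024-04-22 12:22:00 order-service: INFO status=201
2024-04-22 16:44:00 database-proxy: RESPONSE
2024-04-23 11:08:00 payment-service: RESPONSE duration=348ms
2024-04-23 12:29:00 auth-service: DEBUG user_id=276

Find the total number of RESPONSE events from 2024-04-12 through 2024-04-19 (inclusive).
8

To filter by date range:

1. Date range: 2024-04-12 through 2024-04-19, both dates inclusive
2. Filter for RESPONSE events whose date falls in this range
3. Count matching events: 8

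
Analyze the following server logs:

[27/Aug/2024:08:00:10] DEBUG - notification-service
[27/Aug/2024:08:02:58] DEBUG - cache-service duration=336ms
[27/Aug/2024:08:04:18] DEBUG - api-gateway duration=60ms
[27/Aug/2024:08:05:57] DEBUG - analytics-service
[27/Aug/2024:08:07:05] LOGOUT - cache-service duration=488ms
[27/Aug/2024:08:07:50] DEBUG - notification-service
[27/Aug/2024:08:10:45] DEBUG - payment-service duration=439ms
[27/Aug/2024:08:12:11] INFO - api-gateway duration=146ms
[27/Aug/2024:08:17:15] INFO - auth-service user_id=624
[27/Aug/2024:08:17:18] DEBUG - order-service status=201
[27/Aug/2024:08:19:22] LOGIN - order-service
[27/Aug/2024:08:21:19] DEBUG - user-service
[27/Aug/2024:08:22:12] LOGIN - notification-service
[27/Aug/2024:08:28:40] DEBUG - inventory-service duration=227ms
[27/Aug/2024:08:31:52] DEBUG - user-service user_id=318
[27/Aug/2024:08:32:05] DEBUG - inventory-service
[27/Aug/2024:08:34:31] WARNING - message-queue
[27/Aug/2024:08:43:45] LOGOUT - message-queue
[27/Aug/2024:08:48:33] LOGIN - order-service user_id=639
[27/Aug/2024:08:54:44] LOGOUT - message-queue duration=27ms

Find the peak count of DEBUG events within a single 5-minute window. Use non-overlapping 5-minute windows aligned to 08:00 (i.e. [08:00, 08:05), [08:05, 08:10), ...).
3

To find the burst window:

1. Divide the log period into non-overlapping 5-minute windows starting at 08:00
2. Count DEBUG events in each window
3. Find the window with maximum count
4. Maximum events in a window: 3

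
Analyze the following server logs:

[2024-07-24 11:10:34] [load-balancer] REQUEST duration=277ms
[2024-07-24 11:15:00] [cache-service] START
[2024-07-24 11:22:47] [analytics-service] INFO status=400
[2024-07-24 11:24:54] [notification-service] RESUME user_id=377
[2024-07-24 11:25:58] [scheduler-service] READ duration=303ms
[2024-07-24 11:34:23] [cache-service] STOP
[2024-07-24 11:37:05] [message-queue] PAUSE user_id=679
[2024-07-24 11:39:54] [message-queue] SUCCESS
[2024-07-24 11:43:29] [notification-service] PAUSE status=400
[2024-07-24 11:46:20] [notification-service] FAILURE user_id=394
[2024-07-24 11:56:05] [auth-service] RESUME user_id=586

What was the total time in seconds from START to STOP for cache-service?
1163

To calculate state duration:

1. Find START event for cache-service: 2024-07-24 11:15:00
2. Find STOP event for cache-service: 2024-07-24 11:34:23
3. Calculate duration: 2024-07-24 11:34:23 - 2024-07-24 11:15:00 = 1163 seconds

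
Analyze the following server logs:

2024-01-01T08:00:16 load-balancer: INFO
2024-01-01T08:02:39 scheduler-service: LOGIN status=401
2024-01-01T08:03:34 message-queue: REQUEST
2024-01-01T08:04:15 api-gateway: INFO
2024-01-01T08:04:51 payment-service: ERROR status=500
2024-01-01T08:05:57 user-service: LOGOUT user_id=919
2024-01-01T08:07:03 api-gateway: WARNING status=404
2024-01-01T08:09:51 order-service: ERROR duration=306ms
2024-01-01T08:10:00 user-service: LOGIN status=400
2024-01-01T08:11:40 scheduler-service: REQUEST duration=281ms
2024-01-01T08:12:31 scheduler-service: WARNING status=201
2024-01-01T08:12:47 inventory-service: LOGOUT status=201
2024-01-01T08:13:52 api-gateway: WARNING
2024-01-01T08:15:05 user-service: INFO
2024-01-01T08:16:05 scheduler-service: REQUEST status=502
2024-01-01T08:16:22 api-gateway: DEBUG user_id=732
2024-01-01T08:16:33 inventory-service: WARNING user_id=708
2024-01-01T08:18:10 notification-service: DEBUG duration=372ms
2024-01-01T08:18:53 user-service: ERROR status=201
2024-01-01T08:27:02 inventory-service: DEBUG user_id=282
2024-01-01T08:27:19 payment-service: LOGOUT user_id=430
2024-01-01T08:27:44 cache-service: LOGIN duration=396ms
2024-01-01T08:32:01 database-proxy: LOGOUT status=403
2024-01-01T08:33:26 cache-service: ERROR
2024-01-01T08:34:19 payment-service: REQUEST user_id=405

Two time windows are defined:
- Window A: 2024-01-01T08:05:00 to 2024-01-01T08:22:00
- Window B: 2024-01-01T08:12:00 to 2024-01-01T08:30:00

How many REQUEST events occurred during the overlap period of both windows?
1

To find overlap events:

1. Window A: 2024-01-01T08:05:00 to 2024-01-01T08:22:00
2. Window B: 2024-01-01T08:12:00 to 2024-01-01T08:30:00
3. Overlap period: 2024-01-01T08:12:00 to 2024-01-01T08:22:00
4. Count REQUEST events in overlap: 1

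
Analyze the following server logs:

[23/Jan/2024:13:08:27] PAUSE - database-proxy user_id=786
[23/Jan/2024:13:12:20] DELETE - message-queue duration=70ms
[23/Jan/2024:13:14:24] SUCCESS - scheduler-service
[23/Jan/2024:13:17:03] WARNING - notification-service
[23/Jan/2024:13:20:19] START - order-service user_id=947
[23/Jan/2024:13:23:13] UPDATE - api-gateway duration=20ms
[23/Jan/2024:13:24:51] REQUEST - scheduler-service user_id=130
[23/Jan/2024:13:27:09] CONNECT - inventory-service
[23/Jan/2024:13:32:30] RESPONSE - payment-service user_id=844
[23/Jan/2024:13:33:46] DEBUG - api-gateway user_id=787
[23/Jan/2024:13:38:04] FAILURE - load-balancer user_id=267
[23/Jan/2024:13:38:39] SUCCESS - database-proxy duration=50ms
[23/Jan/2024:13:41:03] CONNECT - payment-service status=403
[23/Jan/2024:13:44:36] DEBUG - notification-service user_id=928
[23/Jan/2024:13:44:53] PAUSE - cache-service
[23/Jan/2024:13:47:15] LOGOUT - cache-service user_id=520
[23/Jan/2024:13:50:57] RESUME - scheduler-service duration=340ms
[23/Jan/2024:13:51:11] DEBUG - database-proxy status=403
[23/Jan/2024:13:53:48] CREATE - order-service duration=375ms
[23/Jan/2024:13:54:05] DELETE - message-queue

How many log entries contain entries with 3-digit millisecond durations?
2

To find matching entries:

1. Pattern to match: entries with 3-digit millisecond durations
2. Scan each log entry for the pattern
3. Count matches: 2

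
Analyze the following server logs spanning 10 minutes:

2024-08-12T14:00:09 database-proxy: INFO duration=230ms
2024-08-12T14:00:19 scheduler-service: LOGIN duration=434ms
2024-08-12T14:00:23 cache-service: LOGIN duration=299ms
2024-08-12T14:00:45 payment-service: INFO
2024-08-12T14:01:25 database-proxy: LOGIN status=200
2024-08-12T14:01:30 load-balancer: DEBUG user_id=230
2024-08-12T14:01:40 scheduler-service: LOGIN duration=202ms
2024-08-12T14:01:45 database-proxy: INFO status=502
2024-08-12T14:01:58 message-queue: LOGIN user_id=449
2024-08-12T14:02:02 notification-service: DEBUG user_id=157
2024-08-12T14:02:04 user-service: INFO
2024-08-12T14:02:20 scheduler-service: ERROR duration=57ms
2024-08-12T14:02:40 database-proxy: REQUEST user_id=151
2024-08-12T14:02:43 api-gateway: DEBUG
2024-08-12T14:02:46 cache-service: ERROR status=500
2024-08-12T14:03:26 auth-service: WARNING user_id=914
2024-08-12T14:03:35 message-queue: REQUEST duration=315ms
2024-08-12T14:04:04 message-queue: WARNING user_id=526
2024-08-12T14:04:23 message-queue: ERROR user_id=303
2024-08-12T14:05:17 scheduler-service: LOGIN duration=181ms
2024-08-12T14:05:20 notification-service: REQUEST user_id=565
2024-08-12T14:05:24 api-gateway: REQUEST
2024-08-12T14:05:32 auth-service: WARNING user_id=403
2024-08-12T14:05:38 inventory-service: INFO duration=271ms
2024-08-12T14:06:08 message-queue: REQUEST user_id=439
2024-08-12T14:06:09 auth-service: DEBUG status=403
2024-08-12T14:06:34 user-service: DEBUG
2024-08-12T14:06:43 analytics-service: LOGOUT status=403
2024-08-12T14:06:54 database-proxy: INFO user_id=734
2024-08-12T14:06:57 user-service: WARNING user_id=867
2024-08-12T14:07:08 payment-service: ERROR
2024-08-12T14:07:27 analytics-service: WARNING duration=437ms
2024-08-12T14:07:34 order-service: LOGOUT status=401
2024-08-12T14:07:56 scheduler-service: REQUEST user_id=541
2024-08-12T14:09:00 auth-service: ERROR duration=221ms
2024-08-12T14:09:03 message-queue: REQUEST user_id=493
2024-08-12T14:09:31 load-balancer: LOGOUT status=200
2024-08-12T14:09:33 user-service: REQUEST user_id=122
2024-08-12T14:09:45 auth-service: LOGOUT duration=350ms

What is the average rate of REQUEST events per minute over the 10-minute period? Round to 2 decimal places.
0.8

To calculate the rate:

1. Count total REQUEST events: 8
2. Total time period: 10 minutes
3. Rate = 8 / 10 = 0.8 events per minute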